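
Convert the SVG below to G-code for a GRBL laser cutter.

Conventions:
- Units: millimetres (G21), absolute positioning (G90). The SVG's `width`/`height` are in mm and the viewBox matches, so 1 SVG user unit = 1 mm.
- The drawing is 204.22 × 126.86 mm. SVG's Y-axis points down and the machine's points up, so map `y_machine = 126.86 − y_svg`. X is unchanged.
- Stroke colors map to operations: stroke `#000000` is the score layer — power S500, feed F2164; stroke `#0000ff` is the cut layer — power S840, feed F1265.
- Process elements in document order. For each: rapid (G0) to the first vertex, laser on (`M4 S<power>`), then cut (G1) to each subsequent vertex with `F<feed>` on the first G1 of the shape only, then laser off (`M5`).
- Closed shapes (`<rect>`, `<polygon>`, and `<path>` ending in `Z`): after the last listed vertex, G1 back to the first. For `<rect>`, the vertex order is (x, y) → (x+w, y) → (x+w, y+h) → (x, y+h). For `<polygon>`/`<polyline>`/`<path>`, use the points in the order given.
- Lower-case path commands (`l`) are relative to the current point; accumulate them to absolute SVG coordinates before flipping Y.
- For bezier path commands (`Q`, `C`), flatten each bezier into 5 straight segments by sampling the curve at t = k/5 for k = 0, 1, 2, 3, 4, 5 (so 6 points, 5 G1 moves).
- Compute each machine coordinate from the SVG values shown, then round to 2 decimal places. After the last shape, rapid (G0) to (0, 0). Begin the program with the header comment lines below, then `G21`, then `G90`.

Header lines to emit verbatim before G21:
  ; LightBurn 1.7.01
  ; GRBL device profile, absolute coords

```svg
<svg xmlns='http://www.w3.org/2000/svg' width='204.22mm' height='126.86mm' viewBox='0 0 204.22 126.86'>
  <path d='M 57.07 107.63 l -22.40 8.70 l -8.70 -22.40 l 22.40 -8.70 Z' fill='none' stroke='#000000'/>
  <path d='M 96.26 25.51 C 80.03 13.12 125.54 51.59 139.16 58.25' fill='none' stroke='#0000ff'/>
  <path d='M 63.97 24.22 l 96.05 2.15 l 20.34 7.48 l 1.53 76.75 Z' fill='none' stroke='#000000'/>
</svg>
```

viewBox `0 0 204.22 126.86` with mm width/height → 1 unit = 1 mm. Flip: y_m = 126.86 − y_svg.

**Shape 1** — `<path>` regular polygon, stroke `#000000` → score (S500, F2164). Machine vertices: (57.07,19.23) → (34.67,10.53) → (25.97,32.93) → (48.37,41.63) → (57.07,19.23). Closed: final G1 returns to the first vertex.

**Shape 2** — `<path>` cubic bezier, stroke `#0000ff` → cut (S840, F1265). Control points (SVG): P0=(96.26,25.51), P1=(80.03,13.12), P2=(125.54,51.59), P3=(139.16,58.25); sampled at t=k/5. Machine vertices: (96.26,101.35) → (93.18,103.34) → (100.43,97.10) → (113.50,86.58) → (127.91,75.76) → (139.16,68.61). Open path.

**Shape 3** — `<path>` closed polygon, stroke `#000000` → score (S500, F2164). Machine vertices: (63.97,102.64) → (160.02,100.49) → (180.36,93.01) → (181.89,16.26) → (63.97,102.64). Closed: final G1 returns to the first vertex.

; LightBurn 1.7.01
; GRBL device profile, absolute coords
G21
G90
G0 X57.07 Y19.23
M4 S500
G1 X34.67 Y10.53 F2164
G1 X25.97 Y32.93
G1 X48.37 Y41.63
G1 X57.07 Y19.23
M5
G0 X96.26 Y101.35
M4 S840
G1 X93.18 Y103.34 F1265
G1 X100.43 Y97.10
G1 X113.50 Y86.58
G1 X127.91 Y75.76
G1 X139.16 Y68.61
M5
G0 X63.97 Y102.64
M4 S500
G1 X160.02 Y100.49 F2164
G1 X180.36 Y93.01
G1 X181.89 Y16.26
G1 X63.97 Y102.64
M5
G0 X0.00 Y0.00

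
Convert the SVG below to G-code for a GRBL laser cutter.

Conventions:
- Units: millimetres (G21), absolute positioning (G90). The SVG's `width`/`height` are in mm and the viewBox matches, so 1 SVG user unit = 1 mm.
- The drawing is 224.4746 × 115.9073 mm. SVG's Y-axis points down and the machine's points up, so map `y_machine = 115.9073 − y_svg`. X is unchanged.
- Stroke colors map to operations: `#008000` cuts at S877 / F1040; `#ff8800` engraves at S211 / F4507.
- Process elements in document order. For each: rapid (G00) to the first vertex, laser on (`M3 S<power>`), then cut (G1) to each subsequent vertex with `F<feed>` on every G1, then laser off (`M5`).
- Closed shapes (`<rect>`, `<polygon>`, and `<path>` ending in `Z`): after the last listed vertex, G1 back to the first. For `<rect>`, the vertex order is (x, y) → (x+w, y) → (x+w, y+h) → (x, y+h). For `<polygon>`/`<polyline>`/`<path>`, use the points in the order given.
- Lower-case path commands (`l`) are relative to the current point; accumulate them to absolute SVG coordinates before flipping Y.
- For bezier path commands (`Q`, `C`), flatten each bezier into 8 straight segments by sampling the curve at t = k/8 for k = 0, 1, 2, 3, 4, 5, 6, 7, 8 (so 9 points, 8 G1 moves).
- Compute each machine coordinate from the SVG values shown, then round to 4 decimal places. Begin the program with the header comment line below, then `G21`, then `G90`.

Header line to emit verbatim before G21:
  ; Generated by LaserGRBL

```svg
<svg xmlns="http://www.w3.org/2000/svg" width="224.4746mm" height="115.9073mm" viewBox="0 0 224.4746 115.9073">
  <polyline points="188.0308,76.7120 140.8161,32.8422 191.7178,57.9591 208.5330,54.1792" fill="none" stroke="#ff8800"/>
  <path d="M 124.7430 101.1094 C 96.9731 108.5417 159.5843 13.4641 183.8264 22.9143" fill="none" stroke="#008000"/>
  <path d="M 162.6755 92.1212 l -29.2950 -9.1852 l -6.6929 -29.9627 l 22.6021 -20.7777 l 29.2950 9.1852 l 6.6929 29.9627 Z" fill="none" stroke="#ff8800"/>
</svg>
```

; Generated by LaserGRBL
G21
G90
G00 X188.0308 Y39.1953
M3 S211
G1 X140.8161 Y83.0651 F4507
G1 X191.7178 Y57.9482 F4507
G1 X208.5330 Y61.7281 F4507
M5
G00 X124.7430 Y14.7979
M3 S877
G1 X118.3144 Y16.4116 F1040
G1 X118.8503 Y25.2093 F1040
G1 X124.8418 Y38.7649 F1040
G1 X134.7802 Y54.6522 F1040
G1 X147.1566 Y70.4448 F1040
G1 X160.4623 Y83.7167 F1040
G1 X173.1885 Y92.0415 F1040
G1 X183.8264 Y92.9930 F1040
M5
G00 X162.6755 Y23.7861
M3 S211
G1 X133.3805 Y32.9713 F4507
G1 X126.6876 Y62.9340 F4507
G1 X149.2897 Y83.7117 F4507
G1 X178.5847 Y74.5265 F4507
G1 X185.2776 Y44.5638 F4507
G1 X162.6755 Y23.7861 F4507
M5

viewBox `0 0 224.4746 115.9073` with mm width/height → 1 unit = 1 mm. Flip: y_m = 115.9073 − y_svg.

**Shape 1** — `<polyline>` open polyline, stroke `#ff8800` → engrave (S211, F4507). Machine vertices: (188.0308,39.1953) → (140.8161,83.0651) → (191.7178,57.9482) → (208.5330,61.7281). Open path.

**Shape 2** — `<path>` cubic bezier, stroke `#008000` → cut (S877, F1040). Control points (SVG): P0=(124.7430,101.1094), P1=(96.9731,108.5417), P2=(159.5843,13.4641), P3=(183.8264,22.9143); sampled at t=k/8. Machine vertices: (124.7430,14.7979) → (118.3144,16.4116) → (118.8503,25.2093) → (124.8418,38.7649) → (134.7802,54.6522) → (147.1566,70.4448) → (160.4623,83.7167) → (173.1885,92.0415) → (183.8264,92.9930). Open path.

**Shape 3** — `<path>` regular polygon, stroke `#ff8800` → engrave (S211, F4507). Machine vertices: (162.6755,23.7861) → (133.3805,32.9713) → (126.6876,62.9340) → (149.2897,83.7117) → (178.5847,74.5265) → (185.2776,44.5638) → (162.6755,23.7861). Closed: final G1 returns to the first vertex.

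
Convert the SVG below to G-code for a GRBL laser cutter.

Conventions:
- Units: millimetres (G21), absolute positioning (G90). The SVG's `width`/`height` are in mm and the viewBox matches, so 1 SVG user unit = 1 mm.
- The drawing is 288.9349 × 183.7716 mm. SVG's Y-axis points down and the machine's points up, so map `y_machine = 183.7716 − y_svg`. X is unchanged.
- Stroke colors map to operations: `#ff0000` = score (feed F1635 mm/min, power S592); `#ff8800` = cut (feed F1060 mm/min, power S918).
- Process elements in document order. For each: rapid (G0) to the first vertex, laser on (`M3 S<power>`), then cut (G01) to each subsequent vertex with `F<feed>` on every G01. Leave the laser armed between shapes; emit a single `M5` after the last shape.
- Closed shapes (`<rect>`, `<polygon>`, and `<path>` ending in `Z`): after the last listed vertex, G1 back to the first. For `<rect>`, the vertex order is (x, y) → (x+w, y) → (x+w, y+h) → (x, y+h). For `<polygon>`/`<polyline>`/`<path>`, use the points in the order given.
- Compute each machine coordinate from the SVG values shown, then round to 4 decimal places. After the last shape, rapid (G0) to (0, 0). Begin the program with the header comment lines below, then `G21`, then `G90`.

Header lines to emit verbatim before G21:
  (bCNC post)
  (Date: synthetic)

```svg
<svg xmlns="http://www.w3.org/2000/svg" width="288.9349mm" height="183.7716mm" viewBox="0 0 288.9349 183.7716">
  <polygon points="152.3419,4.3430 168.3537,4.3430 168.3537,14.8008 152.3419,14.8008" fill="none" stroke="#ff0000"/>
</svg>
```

1 u = 1 mm; y_m = 183.7716 − y.

[1] `<polygon>` rectangle, #ff0000→score S592 F1635: (152.3419,179.4286) → (168.3537,179.4286) → (168.3537,168.9708) → (152.3419,168.9708) → (152.3419,179.4286) (closed)

(bCNC post)
(Date: synthetic)
G21
G90
G0 X152.3419 Y179.4286
M3 S592
G01 X168.3537 Y179.4286 F1635
G01 X168.3537 Y168.9708 F1635
G01 X152.3419 Y168.9708 F1635
G01 X152.3419 Y179.4286 F1635
M5
G0 X0.0000 Y0.0000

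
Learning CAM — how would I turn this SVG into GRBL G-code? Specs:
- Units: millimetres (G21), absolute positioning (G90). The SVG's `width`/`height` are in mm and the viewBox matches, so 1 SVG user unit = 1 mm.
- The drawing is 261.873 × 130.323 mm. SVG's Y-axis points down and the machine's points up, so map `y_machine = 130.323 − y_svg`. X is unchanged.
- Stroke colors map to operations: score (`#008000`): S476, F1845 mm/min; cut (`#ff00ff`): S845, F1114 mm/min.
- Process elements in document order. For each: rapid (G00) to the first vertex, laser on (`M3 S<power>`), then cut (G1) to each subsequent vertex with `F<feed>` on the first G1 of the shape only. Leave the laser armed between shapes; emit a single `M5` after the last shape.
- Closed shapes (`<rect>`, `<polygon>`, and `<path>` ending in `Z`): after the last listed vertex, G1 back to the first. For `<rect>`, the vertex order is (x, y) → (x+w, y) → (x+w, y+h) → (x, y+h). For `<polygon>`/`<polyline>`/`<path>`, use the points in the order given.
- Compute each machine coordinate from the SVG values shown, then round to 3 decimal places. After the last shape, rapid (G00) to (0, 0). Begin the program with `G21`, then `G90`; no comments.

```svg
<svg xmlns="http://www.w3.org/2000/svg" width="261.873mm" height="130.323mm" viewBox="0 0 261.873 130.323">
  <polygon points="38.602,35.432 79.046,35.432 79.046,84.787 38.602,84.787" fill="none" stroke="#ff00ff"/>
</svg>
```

G21
G90
G00 X38.602 Y94.891
M3 S845
G1 X79.046 Y94.891 F1114
G1 X79.046 Y45.536
G1 X38.602 Y45.536
G1 X38.602 Y94.891
M5
G00 X0.000 Y0.000

1 u = 1 mm; y_m = 130.323 − y.

[1] `<polygon>` rectangle, #ff00ff→cut S845 F1114: (38.602,94.891) → (79.046,94.891) → (79.046,45.536) → (38.602,45.536) → (38.602,94.891) (closed)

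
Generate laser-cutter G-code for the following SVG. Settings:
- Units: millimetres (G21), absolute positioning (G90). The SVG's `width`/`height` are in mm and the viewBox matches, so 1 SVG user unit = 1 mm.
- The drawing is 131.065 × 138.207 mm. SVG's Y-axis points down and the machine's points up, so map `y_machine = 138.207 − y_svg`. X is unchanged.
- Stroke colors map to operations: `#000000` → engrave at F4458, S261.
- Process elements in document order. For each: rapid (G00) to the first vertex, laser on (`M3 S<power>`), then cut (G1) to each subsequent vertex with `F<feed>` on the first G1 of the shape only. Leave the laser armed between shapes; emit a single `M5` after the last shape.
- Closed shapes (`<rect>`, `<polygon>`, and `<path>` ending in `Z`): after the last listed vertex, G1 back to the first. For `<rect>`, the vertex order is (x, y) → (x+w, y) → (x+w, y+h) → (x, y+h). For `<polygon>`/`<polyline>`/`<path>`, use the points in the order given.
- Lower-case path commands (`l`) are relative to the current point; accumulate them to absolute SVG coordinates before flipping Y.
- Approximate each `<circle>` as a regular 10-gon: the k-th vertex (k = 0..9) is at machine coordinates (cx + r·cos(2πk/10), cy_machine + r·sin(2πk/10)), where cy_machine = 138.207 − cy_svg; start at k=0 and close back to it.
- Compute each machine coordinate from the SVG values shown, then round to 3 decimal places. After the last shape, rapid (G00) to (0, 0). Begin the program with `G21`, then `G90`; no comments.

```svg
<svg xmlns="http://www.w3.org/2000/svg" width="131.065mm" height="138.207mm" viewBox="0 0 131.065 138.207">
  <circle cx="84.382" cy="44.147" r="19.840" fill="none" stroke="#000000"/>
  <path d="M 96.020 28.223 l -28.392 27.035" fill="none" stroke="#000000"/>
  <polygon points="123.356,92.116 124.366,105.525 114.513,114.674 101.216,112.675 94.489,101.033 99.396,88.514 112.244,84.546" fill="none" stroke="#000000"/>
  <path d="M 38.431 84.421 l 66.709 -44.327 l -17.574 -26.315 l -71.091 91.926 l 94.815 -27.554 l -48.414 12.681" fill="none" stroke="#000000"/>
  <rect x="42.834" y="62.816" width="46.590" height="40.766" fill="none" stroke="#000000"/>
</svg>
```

viewBox `0 0 131.065 138.207` with mm width/height → 1 unit = 1 mm. Flip: y_m = 138.207 − y_svg.

**Shape 1** — `<circle>` circle, stroke `#000000` → engrave (S261, F4458). Machine vertices: (104.222,94.060) → (100.433,105.722) → (90.513,112.929) → (78.251,112.929) → (68.331,105.722) → (64.542,94.060) → (68.331,82.398) → (78.251,75.191) → (90.513,75.191) → (100.433,82.398) → (104.222,94.060). Closed: final G1 returns to the first vertex.

**Shape 2** — `<path>` line segment, stroke `#000000` → engrave (S261, F4458). Machine vertices: (96.020,109.984) → (67.628,82.949). Open path.

**Shape 3** — `<polygon>` regular polygon, stroke `#000000` → engrave (S261, F4458). Machine vertices: (123.356,46.091) → (124.366,32.682) → (114.513,23.533) → (101.216,25.532) → (94.489,37.174) → (99.396,49.693) → (112.244,53.661) → (123.356,46.091). Closed: final G1 returns to the first vertex.

**Shape 4** — `<path>` open polyline, stroke `#000000` → engrave (S261, F4458). Machine vertices: (38.431,53.786) → (105.140,98.113) → (87.566,124.428) → (16.475,32.502) → (111.290,60.056) → (62.876,47.375). Open path.

**Shape 5** — `<rect>` rectangle, stroke `#000000` → engrave (S261, F4458). Machine vertices: (42.834,75.391) → (89.424,75.391) → (89.424,34.625) → (42.834,34.625) → (42.834,75.391). Closed: final G1 returns to the first vertex.

G21
G90
G00 X104.222 Y94.060
M3 S261
G1 X100.433 Y105.722 F4458
G1 X90.513 Y112.929
G1 X78.251 Y112.929
G1 X68.331 Y105.722
G1 X64.542 Y94.060
G1 X68.331 Y82.398
G1 X78.251 Y75.191
G1 X90.513 Y75.191
G1 X100.433 Y82.398
G1 X104.222 Y94.060
G00 X96.020 Y109.984
M3 S261
G1 X67.628 Y82.949 F4458
G00 X123.356 Y46.091
M3 S261
G1 X124.366 Y32.682 F4458
G1 X114.513 Y23.533
G1 X101.216 Y25.532
G1 X94.489 Y37.174
G1 X99.396 Y49.693
G1 X112.244 Y53.661
G1 X123.356 Y46.091
G00 X38.431 Y53.786
M3 S261
G1 X105.140 Y98.113 F4458
G1 X87.566 Y124.428
G1 X16.475 Y32.502
G1 X111.290 Y60.056
G1 X62.876 Y47.375
G00 X42.834 Y75.391
M3 S261
G1 X89.424 Y75.391 F4458
G1 X89.424 Y34.625
G1 X42.834 Y34.625
G1 X42.834 Y75.391
M5
G00 X0.000 Y0.000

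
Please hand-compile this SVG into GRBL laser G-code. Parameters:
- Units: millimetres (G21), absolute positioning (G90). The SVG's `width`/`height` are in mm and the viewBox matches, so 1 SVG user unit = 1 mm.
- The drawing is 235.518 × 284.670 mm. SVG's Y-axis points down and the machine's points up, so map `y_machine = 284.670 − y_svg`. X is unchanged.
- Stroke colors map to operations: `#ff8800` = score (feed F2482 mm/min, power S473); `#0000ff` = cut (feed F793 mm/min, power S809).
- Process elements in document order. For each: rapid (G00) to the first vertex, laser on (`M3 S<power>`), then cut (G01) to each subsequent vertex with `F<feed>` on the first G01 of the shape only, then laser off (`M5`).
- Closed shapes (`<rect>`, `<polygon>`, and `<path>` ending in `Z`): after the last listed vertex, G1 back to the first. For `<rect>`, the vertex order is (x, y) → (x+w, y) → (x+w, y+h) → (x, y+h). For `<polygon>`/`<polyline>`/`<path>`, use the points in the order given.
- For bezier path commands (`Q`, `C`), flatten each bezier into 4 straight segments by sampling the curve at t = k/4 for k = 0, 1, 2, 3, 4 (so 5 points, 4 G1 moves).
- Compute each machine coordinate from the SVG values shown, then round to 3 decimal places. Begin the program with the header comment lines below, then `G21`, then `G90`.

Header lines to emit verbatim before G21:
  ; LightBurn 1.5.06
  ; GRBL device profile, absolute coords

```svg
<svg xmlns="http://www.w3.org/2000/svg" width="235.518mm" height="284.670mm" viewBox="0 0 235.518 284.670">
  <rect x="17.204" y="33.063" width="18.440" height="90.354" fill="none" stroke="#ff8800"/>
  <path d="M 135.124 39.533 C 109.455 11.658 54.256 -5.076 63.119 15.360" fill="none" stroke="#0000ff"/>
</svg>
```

; LightBurn 1.5.06
; GRBL device profile, absolute coords
G21
G90
G00 X17.204 Y251.607
M3 S473
G01 X35.644 Y251.607 F2482
G01 X35.644 Y161.253
G01 X17.204 Y161.253
G01 X17.204 Y251.607
M5
G00 X135.124 Y245.137
M3 S809
G01 X111.798 Y263.548 F793
G01 X86.172 Y275.340
G01 X67.021 Y278.074
G01 X63.119 Y269.310
M5

Since the viewBox matches the mm dimensions, user units are millimetres directly. The only transform is the Y-flip y_m = 284.670 − y_svg.

Shape 1 is a rectangle drawn with `<rect>`. Its stroke #ff8800 means score at S473, F2482. After flipping Y the toolpath is (17.204,251.607) → (35.644,251.607) → (35.644,161.253) → (17.204,161.253) → (17.204,251.607), returning to the start.

Shape 2 is a cubic bezier drawn with `<path>`. Its stroke #0000ff means cut at S809, F793. After flipping Y the toolpath is (135.124,245.137) → (111.798,263.548) → (86.172,275.340) → (67.021,278.074) → (63.119,269.310).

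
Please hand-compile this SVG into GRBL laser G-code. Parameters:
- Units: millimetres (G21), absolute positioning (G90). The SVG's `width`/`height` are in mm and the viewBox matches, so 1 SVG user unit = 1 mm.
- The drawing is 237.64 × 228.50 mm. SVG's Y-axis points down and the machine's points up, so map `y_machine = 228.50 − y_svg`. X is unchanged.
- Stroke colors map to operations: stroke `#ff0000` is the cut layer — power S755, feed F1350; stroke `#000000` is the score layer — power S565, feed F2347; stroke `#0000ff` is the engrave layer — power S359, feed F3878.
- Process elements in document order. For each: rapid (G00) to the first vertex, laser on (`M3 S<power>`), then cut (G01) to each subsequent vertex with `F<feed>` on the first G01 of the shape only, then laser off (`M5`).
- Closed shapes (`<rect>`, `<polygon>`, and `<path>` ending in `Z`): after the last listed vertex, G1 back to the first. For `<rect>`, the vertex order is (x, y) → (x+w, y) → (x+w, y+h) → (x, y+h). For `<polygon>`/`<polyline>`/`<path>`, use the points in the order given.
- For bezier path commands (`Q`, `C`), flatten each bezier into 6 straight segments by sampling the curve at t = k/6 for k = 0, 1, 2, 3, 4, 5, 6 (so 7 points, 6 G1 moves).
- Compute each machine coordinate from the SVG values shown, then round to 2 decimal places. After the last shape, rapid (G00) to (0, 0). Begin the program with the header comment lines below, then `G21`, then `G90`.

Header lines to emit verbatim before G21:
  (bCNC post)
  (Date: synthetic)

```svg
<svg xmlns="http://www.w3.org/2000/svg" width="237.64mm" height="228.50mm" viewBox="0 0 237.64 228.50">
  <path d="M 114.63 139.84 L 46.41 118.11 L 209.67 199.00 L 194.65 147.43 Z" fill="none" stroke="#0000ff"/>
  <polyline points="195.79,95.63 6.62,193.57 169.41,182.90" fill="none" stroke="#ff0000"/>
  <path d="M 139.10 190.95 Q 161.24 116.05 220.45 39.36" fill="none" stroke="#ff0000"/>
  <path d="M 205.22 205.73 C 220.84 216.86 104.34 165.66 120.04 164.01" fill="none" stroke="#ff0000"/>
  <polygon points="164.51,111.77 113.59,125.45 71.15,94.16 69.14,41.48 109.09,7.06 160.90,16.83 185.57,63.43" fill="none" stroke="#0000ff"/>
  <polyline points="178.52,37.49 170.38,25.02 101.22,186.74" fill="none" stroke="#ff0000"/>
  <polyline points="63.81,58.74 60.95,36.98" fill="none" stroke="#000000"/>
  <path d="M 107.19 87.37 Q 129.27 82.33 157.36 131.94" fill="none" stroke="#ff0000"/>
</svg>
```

Since the viewBox matches the mm dimensions, user units are millimetres directly. The only transform is the Y-flip y_m = 228.50 − y_svg.

Shape 1 is a closed polygon drawn with `<path>`. Its stroke #0000ff means engrave at S359, F3878. After flipping Y the toolpath is (114.63,88.66) → (46.41,110.39) → (209.67,29.50) → (194.65,81.07) → (114.63,88.66), returning to the start.

Shape 2 is a open polyline drawn with `<polyline>`. Its stroke #ff0000 means cut at S755, F1350. After flipping Y the toolpath is (195.79,132.87) → (6.62,34.93) → (169.41,45.60).

Shape 3 is a quadratic bezier drawn with `<path>`. Its stroke #ff0000 means cut at S755, F1350. After flipping Y the toolpath is (139.10,37.55) → (147.51,62.57) → (157.98,87.68) → (170.51,112.90) → (185.10,138.21) → (201.74,163.63) → (220.45,189.14).

Shape 4 is a cubic bezier drawn with `<path>`. Its stroke #ff0000 means cut at S755, F1350. After flipping Y the toolpath is (205.22,22.77) → (203.24,21.88) → (186.59,28.27) → (162.60,38.84) → (138.62,50.47) → (121.98,60.05) → (120.04,64.49).

Shape 5 is a regular polygon drawn with `<polygon>`. Its stroke #0000ff means engrave at S359, F3878. After flipping Y the toolpath is (164.51,116.73) → (113.59,103.05) → (71.15,134.34) → (69.14,187.02) → (109.09,221.44) → (160.90,211.67) → (185.57,165.07) → (164.51,116.73), returning to the start.

Shape 6 is a open polyline drawn with `<polyline>`. Its stroke #ff0000 means cut at S755, F1350. After flipping Y the toolpath is (178.52,191.01) → (170.38,203.48) → (101.22,41.76).

Shape 7 is a line segment drawn with `<polyline>`. Its stroke #000000 means score at S565, F2347. After flipping Y the toolpath is (63.81,169.76) → (60.95,191.52).

Shape 8 is a quadratic bezier drawn with `<path>`. Its stroke #ff0000 means cut at S755, F1350. After flipping Y the toolpath is (107.19,141.13) → (114.72,141.29) → (122.58,138.42) → (130.77,132.51) → (139.30,123.56) → (148.16,111.58) → (157.36,96.56).

(bCNC post)
(Date: synthetic)
G21
G90
G00 X114.63 Y88.66
M3 S359
G01 X46.41 Y110.39 F3878
G01 X209.67 Y29.50
G01 X194.65 Y81.07
G01 X114.63 Y88.66
M5
G00 X195.79 Y132.87
M3 S755
G01 X6.62 Y34.93 F1350
G01 X169.41 Y45.60
M5
G00 X139.10 Y37.55
M3 S755
G01 X147.51 Y62.57 F1350
G01 X157.98 Y87.68
G01 X170.51 Y112.90
G01 X185.10 Y138.21
G01 X201.74 Y163.63
G01 X220.45 Y189.14
M5
G00 X205.22 Y22.77
M3 S755
G01 X203.24 Y21.88 F1350
G01 X186.59 Y28.27
G01 X162.60 Y38.84
G01 X138.62 Y50.47
G01 X121.98 Y60.05
G01 X120.04 Y64.49
M5
G00 X164.51 Y116.73
M3 S359
G01 X113.59 Y103.05 F3878
G01 X71.15 Y134.34
G01 X69.14 Y187.02
G01 X109.09 Y221.44
G01 X160.90 Y211.67
G01 X185.57 Y165.07
G01 X164.51 Y116.73
M5
G00 X178.52 Y191.01
M3 S755
G01 X170.38 Y203.48 F1350
G01 X101.22 Y41.76
M5
G00 X63.81 Y169.76
M3 S565
G01 X60.95 Y191.52 F2347
M5
G00 X107.19 Y141.13
M3 S755
G01 X114.72 Y141.29 F1350
G01 X122.58 Y138.42
G01 X130.77 Y132.51
G01 X139.30 Y123.56
G01 X148.16 Y111.58
G01 X157.36 Y96.56
M5
G00 X0.00 Y0.00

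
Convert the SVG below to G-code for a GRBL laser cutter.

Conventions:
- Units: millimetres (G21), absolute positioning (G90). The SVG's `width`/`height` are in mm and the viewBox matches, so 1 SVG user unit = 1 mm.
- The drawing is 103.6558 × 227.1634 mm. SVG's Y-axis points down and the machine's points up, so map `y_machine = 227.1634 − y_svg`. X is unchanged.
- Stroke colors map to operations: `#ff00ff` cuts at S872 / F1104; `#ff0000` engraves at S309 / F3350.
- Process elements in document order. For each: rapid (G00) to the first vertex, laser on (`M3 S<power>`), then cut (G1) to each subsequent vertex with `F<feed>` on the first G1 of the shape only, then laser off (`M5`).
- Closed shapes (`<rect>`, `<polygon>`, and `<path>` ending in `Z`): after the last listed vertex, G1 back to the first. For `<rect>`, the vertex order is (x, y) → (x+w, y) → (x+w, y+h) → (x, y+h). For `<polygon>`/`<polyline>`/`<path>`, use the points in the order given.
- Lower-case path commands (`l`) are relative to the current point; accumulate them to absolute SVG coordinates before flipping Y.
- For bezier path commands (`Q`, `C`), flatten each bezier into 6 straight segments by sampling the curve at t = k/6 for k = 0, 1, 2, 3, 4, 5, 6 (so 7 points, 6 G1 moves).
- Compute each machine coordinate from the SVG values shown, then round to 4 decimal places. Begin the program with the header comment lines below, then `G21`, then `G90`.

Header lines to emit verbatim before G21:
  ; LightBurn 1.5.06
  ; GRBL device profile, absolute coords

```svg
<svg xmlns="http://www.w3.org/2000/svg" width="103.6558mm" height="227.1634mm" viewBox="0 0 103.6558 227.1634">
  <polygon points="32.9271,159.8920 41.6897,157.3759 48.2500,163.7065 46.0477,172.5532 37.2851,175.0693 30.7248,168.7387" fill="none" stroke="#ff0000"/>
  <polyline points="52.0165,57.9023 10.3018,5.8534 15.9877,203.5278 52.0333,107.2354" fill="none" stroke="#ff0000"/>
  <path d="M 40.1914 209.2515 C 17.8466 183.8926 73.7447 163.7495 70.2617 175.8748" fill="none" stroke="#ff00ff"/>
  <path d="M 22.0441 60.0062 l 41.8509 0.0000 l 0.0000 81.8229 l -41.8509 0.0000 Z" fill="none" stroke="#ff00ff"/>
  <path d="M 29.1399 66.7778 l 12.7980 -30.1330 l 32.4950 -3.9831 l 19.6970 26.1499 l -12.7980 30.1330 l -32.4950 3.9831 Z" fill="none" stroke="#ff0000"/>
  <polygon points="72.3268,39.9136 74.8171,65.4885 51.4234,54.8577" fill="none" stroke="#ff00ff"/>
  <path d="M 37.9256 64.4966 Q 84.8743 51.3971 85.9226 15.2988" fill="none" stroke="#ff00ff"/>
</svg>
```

1 u = 1 mm; y_m = 227.1634 − y.

[1] `<polygon>` regular polygon, #ff0000→engrave S309 F3350: (32.9271,67.2714) → (41.6897,69.7875) → (48.2500,63.4569) → (46.0477,54.6102) → (37.2851,52.0941) → (30.7248,58.4247) → (32.9271,67.2714) (closed)

[2] `<polyline>` open polyline, #ff0000→engrave S309 F3350: (52.0165,169.2611) → (10.3018,221.3100) → (15.9877,23.6356) → (52.0333,119.9280)

[3] `<path>` cubic bezier, #ff00ff→cut S872 F1104: (40.1914,17.9119) → (34.9021,30.0315) → (38.8304,40.5303) → (48.1534,48.6568) → (59.0482,53.6597) → (67.6919,54.7875) → (70.2617,51.2886)

[4] `<path>` rectangle, #ff00ff→cut S872 F1104: (22.0441,167.1572) → (63.8950,167.1572) → (63.8950,85.3343) → (22.0441,85.3343) → (22.0441,167.1572) (closed)

[5] `<path>` regular polygon, #ff0000→engrave S309 F3350: (29.1399,160.3856) → (41.9379,190.5186) → (74.4329,194.5017) → (94.1299,168.3518) → (81.3319,138.2188) → (48.8369,134.2357) → (29.1399,160.3856) (closed)

[6] `<polygon>` regular polygon, #ff00ff→cut S872 F1104: (72.3268,187.2498) → (74.8171,161.6749) → (51.4234,172.3057) → (72.3268,187.2498) (closed)

[7] `<path>` quadratic bezier, #ff00ff→cut S872 F1104: (37.9256,162.6668) → (52.3002,167.6722) → (64.1247,173.9552) → (73.3992,181.5160) → (80.1237,190.3545) → (84.2982,200.4707) → (85.9226,211.8646)

; LightBurn 1.5.06
; GRBL device profile, absolute coords
G21
G90
G00 X32.9271 Y67.2714
M3 S309
G1 X41.6897 Y69.7875 F3350
G1 X48.2500 Y63.4569
G1 X46.0477 Y54.6102
G1 X37.2851 Y52.0941
G1 X30.7248 Y58.4247
G1 X32.9271 Y67.2714
M5
G00 X52.0165 Y169.2611
M3 S309
G1 X10.3018 Y221.3100 F3350
G1 X15.9877 Y23.6356
G1 X52.0333 Y119.9280
M5
G00 X40.1914 Y17.9119
M3 S872
G1 X34.9021 Y30.0315 F1104
G1 X38.8304 Y40.5303
G1 X48.1534 Y48.6568
G1 X59.0482 Y53.6597
G1 X67.6919 Y54.7875
G1 X70.2617 Y51.2886
M5
G00 X22.0441 Y167.1572
M3 S872
G1 X63.8950 Y167.1572 F1104
G1 X63.8950 Y85.3343
G1 X22.0441 Y85.3343
G1 X22.0441 Y167.1572
M5
G00 X29.1399 Y160.3856
M3 S309
G1 X41.9379 Y190.5186 F3350
G1 X74.4329 Y194.5017
G1 X94.1299 Y168.3518
G1 X81.3319 Y138.2188
G1 X48.8369 Y134.2357
G1 X29.1399 Y160.3856
M5
G00 X72.3268 Y187.2498
M3 S872
G1 X74.8171 Y161.6749 F1104
G1 X51.4234 Y172.3057
G1 X72.3268 Y187.2498
M5
G00 X37.9256 Y162.6668
M3 S872
G1 X52.3002 Y167.6722 F1104
G1 X64.1247 Y173.9552
G1 X73.3992 Y181.5160
G1 X80.1237 Y190.3545
G1 X84.2982 Y200.4707
G1 X85.9226 Y211.8646
M5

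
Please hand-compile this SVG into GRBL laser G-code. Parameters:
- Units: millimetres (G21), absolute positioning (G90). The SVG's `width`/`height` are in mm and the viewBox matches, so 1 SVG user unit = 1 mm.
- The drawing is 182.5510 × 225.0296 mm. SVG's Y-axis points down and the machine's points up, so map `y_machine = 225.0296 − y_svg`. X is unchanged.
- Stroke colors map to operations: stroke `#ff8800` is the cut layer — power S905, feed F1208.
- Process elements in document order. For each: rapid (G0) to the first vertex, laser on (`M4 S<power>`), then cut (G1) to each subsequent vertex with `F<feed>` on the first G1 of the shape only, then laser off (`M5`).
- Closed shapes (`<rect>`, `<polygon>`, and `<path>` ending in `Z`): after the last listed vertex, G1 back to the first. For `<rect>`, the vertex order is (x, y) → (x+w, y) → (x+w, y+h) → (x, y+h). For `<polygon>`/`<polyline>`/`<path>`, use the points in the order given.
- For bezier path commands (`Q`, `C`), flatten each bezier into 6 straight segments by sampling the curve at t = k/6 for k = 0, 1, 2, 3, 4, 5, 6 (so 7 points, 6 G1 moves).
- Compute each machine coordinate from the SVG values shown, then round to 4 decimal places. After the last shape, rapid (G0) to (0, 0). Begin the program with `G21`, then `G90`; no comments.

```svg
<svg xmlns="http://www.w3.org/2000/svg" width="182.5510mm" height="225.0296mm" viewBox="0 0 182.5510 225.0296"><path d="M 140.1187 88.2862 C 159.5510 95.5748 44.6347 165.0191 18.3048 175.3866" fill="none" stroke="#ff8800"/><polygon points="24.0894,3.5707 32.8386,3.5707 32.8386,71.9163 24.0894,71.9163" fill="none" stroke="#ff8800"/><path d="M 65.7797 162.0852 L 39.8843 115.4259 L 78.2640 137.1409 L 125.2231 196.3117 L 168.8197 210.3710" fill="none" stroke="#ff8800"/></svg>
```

viewBox `0 0 182.5510 225.0296` with mm width/height → 1 unit = 1 mm. Flip: y_m = 225.0296 − y_svg.

**Shape 1** — `<path>` cubic bezier, stroke `#ff8800` → cut (S905, F1208). Control points (SVG): P0=(140.1187,88.2862), P1=(159.5510,95.5748), P2=(44.6347,165.0191), P3=(18.3048,175.3866); sampled at t=k/6. Machine vertices: (140.1187,136.7434) → (139.6712,128.4807) → (123.0250,113.2263) → (96.3726,94.3478) → (65.9066,75.2127) → (37.8198,59.1886) → (18.3048,49.6430). Open path.

**Shape 2** — `<polygon>` rectangle, stroke `#ff8800` → cut (S905, F1208). Machine vertices: (24.0894,221.4589) → (32.8386,221.4589) → (32.8386,153.1133) → (24.0894,153.1133) → (24.0894,221.4589). Closed: final G1 returns to the first vertex.

**Shape 3** — `<path>` open polyline, stroke `#ff8800` → cut (S905, F1208). Machine vertices: (65.7797,62.9444) → (39.8843,109.6037) → (78.2640,87.8887) → (125.2231,28.7179) → (168.8197,14.6586). Open path.

G21
G90
G0 X140.1187 Y136.7434
M4 S905
G1 X139.6712 Y128.4807 F1208
G1 X123.0250 Y113.2263
G1 X96.3726 Y94.3478
G1 X65.9066 Y75.2127
G1 X37.8198 Y59.1886
G1 X18.3048 Y49.6430
M5
G0 X24.0894 Y221.4589
M4 S905
G1 X32.8386 Y221.4589 F1208
G1 X32.8386 Y153.1133
G1 X24.0894 Y153.1133
G1 X24.0894 Y221.4589
M5
G0 X65.7797 Y62.9444
M4 S905
G1 X39.8843 Y109.6037 F1208
G1 X78.2640 Y87.8887
G1 X125.2231 Y28.7179
G1 X168.8197 Y14.6586
M5
G0 X0.0000 Y0.0000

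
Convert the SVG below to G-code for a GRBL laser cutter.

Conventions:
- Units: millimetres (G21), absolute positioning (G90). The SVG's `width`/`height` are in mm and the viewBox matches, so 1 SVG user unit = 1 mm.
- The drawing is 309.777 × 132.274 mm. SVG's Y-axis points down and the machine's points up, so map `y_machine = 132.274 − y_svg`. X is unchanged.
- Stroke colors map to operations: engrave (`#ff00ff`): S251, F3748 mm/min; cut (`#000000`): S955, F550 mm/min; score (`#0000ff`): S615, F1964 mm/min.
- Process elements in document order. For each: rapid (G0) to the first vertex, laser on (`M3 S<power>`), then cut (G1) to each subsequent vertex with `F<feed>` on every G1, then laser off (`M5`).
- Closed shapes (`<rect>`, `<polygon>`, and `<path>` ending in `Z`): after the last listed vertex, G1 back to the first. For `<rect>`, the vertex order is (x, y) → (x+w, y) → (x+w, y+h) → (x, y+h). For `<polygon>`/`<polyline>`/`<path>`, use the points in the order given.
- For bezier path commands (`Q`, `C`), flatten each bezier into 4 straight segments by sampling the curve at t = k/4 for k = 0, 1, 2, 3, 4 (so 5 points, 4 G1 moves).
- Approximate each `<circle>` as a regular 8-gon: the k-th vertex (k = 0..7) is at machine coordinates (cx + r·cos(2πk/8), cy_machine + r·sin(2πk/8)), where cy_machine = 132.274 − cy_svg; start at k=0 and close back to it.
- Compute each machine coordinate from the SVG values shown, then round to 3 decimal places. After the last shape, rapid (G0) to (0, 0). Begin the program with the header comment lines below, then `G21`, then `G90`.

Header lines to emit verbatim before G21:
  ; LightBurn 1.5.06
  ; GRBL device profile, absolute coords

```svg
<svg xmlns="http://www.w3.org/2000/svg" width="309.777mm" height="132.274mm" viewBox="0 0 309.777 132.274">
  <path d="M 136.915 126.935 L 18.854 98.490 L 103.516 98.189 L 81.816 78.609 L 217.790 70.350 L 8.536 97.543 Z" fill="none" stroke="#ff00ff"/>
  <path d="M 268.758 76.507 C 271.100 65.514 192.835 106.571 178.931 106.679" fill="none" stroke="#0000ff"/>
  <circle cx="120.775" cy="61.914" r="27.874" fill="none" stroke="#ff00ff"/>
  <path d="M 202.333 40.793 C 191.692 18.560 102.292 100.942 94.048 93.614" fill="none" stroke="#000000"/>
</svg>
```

; LightBurn 1.5.06
; GRBL device profile, absolute coords
G21
G90
G0 X136.915 Y5.339
M3 S251
G1 X18.854 Y33.784 F3748
G1 X103.516 Y34.085 F3748
G1 X81.816 Y53.665 F3748
G1 X217.790 Y61.924 F3748
G1 X8.536 Y34.731 F3748
G1 X136.915 Y5.339 F3748
M5
G0 X268.758 Y55.767
M3 S615
G1 X257.666 Y55.705 F1964
G1 X229.937 Y44.844 F1964
G1 X199.162 Y31.901 F1964
G1 X178.931 Y25.595 F1964
M5
G0 X148.649 Y70.360
M3 S251
G1 X140.485 Y90.070 F3748
G1 X120.775 Y98.234 F3748
G1 X101.065 Y90.070 F3748
G1 X92.901 Y70.360 F3748
G1 X101.065 Y50.650 F3748
G1 X120.775 Y42.486 F3748
G1 X140.485 Y50.650 F3748
G1 X148.649 Y70.360 F3748
M5
G0 X202.333 Y91.481
M3 S955
G1 X182.084 Y91.577 F550
G1 X147.292 Y70.660 F550
G1 X112.949 Y46.948 F550
G1 X94.048 Y38.660 F550
M5
G0 X0.000 Y0.000

1 u = 1 mm; y_m = 132.274 − y.

[1] `<path>` closed polygon, #ff00ff→engrave S251 F3748: (136.915,5.339) → (18.854,33.784) → (103.516,34.085) → (81.816,53.665) → (217.790,61.924) → (8.536,34.731) → (136.915,5.339) (closed)

[2] `<path>` cubic bezier, #0000ff→score S615 F1964: (268.758,55.767) → (257.666,55.705) → (229.937,44.844) → (199.162,31.901) → (178.931,25.595)

[3] `<circle>` circle, #ff00ff→engrave S251 F3748: (148.649,70.360) → (140.485,90.070) → (120.775,98.234) → (101.065,90.070) → (92.901,70.360) → (101.065,50.650) → (120.775,42.486) → (140.485,50.650) → (148.649,70.360) (closed)

[4] `<path>` cubic bezier, #000000→cut S955 F550: (202.333,91.481) → (182.084,91.577) → (147.292,70.660) → (112.949,46.948) → (94.048,38.660)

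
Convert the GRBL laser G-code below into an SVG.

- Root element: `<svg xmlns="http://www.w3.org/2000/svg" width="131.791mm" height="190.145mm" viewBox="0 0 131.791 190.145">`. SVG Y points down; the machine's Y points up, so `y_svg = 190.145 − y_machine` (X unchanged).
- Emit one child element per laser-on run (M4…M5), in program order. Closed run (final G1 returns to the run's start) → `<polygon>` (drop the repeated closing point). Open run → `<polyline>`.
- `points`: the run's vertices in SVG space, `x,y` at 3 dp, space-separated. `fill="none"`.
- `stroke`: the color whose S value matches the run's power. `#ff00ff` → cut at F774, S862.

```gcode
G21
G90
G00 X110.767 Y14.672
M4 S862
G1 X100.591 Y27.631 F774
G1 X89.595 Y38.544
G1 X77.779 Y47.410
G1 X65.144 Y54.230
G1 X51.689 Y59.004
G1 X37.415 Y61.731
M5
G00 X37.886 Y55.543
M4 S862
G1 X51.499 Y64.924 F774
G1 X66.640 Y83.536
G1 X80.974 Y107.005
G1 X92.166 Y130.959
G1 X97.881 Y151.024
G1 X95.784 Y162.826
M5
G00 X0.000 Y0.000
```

<svg xmlns="http://www.w3.org/2000/svg" width="131.791mm" height="190.145mm" viewBox="0 0 131.791 190.145">
  <polyline points="110.767,175.473 100.591,162.514 89.595,151.601 77.779,142.735 65.144,135.915 51.689,131.141 37.415,128.414" fill="none" stroke="#ff00ff"/>
  <polyline points="37.886,134.602 51.499,125.221 66.640,106.609 80.974,83.140 92.166,59.186 97.881,39.121 95.784,27.319" fill="none" stroke="#ff00ff"/>
</svg>

y_svg = 190.145 − y_m. Every run uses S862, so all elements get stroke `#ff00ff` (cut).

[1] open run; points: 110.767,175.473 100.591,162.514 89.595,151.601 77.779,142.735 65.144,135.915 51.689,131.141 37.415,128.414

[2] open run; points: 37.886,134.602 51.499,125.221 66.640,106.609 80.974,83.140 92.166,59.186 97.881,39.121 95.784,27.319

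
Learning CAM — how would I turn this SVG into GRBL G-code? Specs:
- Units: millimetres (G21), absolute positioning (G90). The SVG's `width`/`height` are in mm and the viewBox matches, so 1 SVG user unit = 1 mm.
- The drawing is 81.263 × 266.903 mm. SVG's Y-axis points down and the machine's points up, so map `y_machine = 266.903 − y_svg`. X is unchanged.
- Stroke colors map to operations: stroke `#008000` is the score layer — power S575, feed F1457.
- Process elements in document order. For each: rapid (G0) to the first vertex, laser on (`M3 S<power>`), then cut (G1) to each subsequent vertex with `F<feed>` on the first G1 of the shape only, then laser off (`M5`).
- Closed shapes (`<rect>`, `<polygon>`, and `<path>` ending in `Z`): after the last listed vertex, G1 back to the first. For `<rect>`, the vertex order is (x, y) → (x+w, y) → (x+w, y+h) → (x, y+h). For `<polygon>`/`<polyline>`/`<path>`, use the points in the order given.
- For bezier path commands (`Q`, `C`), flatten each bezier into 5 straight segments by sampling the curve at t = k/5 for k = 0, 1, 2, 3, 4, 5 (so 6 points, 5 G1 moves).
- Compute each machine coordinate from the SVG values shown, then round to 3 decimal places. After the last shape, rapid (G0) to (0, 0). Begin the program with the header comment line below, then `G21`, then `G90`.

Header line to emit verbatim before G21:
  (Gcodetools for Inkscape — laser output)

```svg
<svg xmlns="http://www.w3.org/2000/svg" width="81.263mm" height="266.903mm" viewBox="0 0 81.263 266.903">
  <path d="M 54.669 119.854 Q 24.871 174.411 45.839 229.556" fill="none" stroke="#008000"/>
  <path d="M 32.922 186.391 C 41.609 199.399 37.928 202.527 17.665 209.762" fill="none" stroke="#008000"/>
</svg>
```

Since the viewBox matches the mm dimensions, user units are millimetres directly. The only transform is the Y-flip y_m = 266.903 − y_svg.

Shape 1 is a quadratic bezier drawn with `<path>`. Its stroke #008000 means score at S575, F1457. After flipping Y the toolpath is (54.669,147.049) → (44.780,125.203) → (38.953,103.309) → (37.187,81.369) → (39.482,59.381) → (45.839,37.347).

Shape 2 is a cubic bezier drawn with `<path>`. Its stroke #008000 means score at S575, F1457. After flipping Y the toolpath is (32.922,80.512) → (36.616,73.781) → (37.140,68.750) → (34.291,64.747) → (27.867,61.101) → (17.665,57.141).

(Gcodetools for Inkscape — laser output)
G21
G90
G0 X54.669 Y147.049
M3 S575
G1 X44.780 Y125.203 F1457
G1 X38.953 Y103.309
G1 X37.187 Y81.369
G1 X39.482 Y59.381
G1 X45.839 Y37.347
M5
G0 X32.922 Y80.512
M3 S575
G1 X36.616 Y73.781 F1457
G1 X37.140 Y68.750
G1 X34.291 Y64.747
G1 X27.867 Y61.101
G1 X17.665 Y57.141
M5
G0 X0.000 Y0.000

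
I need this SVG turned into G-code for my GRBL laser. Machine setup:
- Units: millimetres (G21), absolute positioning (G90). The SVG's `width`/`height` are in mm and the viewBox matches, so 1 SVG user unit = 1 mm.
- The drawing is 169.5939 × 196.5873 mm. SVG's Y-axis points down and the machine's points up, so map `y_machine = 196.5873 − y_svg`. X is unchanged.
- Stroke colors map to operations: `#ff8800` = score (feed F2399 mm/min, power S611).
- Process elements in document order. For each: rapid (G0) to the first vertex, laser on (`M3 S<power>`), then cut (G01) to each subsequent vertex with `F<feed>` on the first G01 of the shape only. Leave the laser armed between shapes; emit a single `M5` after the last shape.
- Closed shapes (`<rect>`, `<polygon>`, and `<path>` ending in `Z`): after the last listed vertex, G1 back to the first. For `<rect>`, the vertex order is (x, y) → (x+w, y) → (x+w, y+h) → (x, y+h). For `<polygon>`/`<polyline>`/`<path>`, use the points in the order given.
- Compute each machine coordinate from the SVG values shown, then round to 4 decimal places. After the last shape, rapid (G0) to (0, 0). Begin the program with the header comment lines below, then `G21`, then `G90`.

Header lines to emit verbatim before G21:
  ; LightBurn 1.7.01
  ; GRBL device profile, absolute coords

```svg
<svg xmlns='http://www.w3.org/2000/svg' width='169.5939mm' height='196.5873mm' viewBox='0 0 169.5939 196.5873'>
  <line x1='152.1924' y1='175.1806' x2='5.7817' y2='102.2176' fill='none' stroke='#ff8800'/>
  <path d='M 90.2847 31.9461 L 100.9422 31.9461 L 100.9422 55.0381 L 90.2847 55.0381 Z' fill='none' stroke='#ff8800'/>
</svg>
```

Since the viewBox matches the mm dimensions, user units are millimetres directly. The only transform is the Y-flip y_m = 196.5873 − y_svg.

Shape 1 is a line segment drawn with `<line>`. Its stroke #ff8800 means score at S611, F2399. After flipping Y the toolpath is (152.1924,21.4067) → (5.7817,94.3697).

Shape 2 is a rectangle drawn with `<path>`. Its stroke #ff8800 means score at S611, F2399. After flipping Y the toolpath is (90.2847,164.6412) → (100.9422,164.6412) → (100.9422,141.5492) → (90.2847,141.5492) → (90.2847,164.6412), returning to the start.

; LightBurn 1.7.01
; GRBL device profile, absolute coords
G21
G90
G0 X152.1924 Y21.4067
M3 S611
G01 X5.7817 Y94.3697 F2399
G0 X90.2847 Y164.6412
M3 S611
G01 X100.9422 Y164.6412 F2399
G01 X100.9422 Y141.5492
G01 X90.2847 Y141.5492
G01 X90.2847 Y164.6412
M5
G0 X0.0000 Y0.0000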